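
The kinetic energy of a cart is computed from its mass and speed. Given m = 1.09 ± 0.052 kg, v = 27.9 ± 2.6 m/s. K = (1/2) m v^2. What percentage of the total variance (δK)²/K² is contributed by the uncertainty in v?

(δK/K)² = (1·δm/m)² + (2·δv/v)²
  m term: (1×0.0477)² = 0.00228
  v term: (2×0.0932)² = 0.0347
Total = 0.0370. Share from v = 0.0347/0.0370 = 0.939.

93.9%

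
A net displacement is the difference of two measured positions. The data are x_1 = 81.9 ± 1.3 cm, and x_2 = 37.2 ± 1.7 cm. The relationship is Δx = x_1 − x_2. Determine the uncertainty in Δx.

Δx is a linear combination, so absolute uncertainties add in quadrature:
  (δx_1)² = 1.69;  (δx_2)² = 2.89
δΔx = √(4.58) = 2.14 cm

2.14 cm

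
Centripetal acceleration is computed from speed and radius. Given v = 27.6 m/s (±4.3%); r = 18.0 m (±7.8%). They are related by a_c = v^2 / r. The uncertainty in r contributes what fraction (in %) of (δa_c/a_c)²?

(δa_c/a_c)² = (2·δv/v)² + (-1·δr/r)²
  v term: (2×0.0430)² = 0.00740
  r term: (-1×0.0780)² = 0.00608
Total = 0.0135. Share from r = 0.00608/0.0135 = 0.451.

45.1%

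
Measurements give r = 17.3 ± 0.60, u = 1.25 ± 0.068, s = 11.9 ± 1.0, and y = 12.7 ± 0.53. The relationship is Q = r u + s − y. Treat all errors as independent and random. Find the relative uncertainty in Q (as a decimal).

Let p = r·u = 21.6. δp/p = √((1·δr/r)² + (1·δu/u)²) = √(0.00120 + 0.00296) = 0.0645, so δp = 1.40.
Q = p + s − y: δQ = √(δp² + δs² + δy²) = √(1.95 + 1.00 + 0.281) = 1.80
Q = 20.8, so δQ/Q = 1.80/20.8 = 0.0863.

0.0863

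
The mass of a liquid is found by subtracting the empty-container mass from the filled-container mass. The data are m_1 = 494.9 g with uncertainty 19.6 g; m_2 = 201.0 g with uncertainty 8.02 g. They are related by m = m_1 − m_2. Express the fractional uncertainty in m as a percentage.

For a sum/difference, combine absolute errors in quadrature:
  (δm_1)² = 384;  (δm_2)² = 64.3
δm = √(448) = 21.2 g
m = 293.9 g, so δm/m = 21.2/293.9 = 0.0721.

7.21%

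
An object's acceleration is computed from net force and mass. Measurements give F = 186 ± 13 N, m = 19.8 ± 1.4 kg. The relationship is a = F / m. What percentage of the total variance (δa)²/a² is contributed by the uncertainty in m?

(δa/a)² = (1·δF/F)² + (-1·δm/m)²
  F term: (1×0.0699)² = 0.00488
  m term: (-1×0.0707)² = 0.00500
Total = 0.00988. Share from m = 0.00500/0.00988 = 0.506.

50.6%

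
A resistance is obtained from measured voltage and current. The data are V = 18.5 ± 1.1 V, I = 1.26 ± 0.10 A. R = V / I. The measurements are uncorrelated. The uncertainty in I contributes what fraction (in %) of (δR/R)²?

(δR/R)² = (1·δV/V)² + (-1·δI/I)²
  V term: (1×0.0595)² = 0.00354
  I term: (-1×0.0794)² = 0.00630
Total = 0.00983. Share from I = 0.00630/0.00983 = 0.640.

64.0%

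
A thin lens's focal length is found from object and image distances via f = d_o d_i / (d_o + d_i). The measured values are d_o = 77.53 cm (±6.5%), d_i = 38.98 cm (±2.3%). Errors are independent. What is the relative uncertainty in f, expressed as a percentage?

2.66%

∂f/∂d_o = (d_i/(d_o+d_i))² = 0.112;  ∂f/∂d_i = (d_o/(d_o+d_i))² = 0.443
δf = √((∂f/∂d_o · δd_o)² + (∂f/∂d_i · δd_i)²) = √(0.318 + 0.158) = 0.690 cm
f = 25.94 cm, so δf/f = 0.690/25.94 = 0.0266.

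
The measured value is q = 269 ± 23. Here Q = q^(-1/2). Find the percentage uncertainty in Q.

4.28%

Q ∝ q^(-1/2), so δQ/Q = |−½| · δq/q = 0.5 × 0.0855 = 0.0428.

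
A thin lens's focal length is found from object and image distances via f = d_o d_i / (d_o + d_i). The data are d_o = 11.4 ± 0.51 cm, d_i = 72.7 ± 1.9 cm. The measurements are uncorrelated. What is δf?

∂f/∂d_o = (d_i/(d_o+d_i))² = 0.747;  ∂f/∂d_i = (d_o/(d_o+d_i))² = 0.0184
δf = √((∂f/∂d_o · δd_o)² + (∂f/∂d_i · δd_i)²) = √(0.145 + 0.00122) = 0.383 cm

0.383 cm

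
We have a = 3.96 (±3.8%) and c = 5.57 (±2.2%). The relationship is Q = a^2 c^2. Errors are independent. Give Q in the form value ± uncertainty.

487 ± 42.7

For a monomial Q ∝ a^2, c^2, fractional errors add in quadrature:
  (2·δa/a)² = (2×0.0380)² = 0.00578;  (2·δc/c)² = (2×0.0220)² = 0.00194
δQ/Q = √(0.00771) = 0.0878
Q = 487, so δQ = 0.0878 × 487 = 42.7.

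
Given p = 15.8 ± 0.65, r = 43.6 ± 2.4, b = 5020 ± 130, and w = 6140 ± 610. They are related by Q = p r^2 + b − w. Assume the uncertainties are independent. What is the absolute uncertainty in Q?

Let h = p·r^2 = 30000. δh/h = √((1·δp/p)² + (2·δr/r)²) = √(0.00169 + 0.0121) = 0.118, so δh = 3530.
Q = h + b − w: δQ = √(δh² + δb² + δw²) = √(1.25e+07 + 16900 + 3.72e+05) = 3580

3580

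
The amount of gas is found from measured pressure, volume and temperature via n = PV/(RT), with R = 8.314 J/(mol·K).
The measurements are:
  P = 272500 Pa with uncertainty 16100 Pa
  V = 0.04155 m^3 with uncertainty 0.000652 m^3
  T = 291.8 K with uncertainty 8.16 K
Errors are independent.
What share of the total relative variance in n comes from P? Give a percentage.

(δn/n)² = (1·δP/P)² + (1·δV/V)² + (-1·δT/T)²
  P term: (1×0.0591)² = 0.00349
  V term: (1×0.0157)² = 0.000246
  T term: (-1×0.0280)² = 0.000782
Total = 0.00452. Share from P = 0.00349/0.00452 = 0.772.

77.2%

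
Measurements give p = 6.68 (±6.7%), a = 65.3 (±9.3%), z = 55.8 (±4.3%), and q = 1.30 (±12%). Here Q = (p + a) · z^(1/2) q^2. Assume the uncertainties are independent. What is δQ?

Let u = p + a = 72.0. δu = √(δp² + δa²) = √(0.200 + 36.9) = 6.09, so δu/u = 0.0846.
Q is then a monomial in u, z, q:
δQ/Q = √((δu/u)² + (½·δz/z)² + (2·δq/q)²) = √(0.00716 + 0.000462 + 0.0576) = 0.255
Q = 909, so δQ = 0.255 × 909 = 232.

232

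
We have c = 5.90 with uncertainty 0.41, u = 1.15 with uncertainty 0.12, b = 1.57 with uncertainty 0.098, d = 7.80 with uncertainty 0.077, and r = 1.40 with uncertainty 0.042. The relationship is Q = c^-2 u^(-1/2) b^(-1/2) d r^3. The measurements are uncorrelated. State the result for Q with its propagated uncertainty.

Since Q is a product/quotient, work with relative uncertainties:
  (-2·δc/c)² = (-2×0.0695)² = 0.0193;  (−½·δu/u)² = (-0.5×0.104)² = 0.00272;  (−½·δb/b)² = (-0.5×0.0624)² = 0.000974;  (1·δd/d)² = (1×0.00987)² = 9.75e-05;  (3·δr/r)² = (3×0.0300)² = 0.00810
δQ/Q = √(0.0312) = 0.177
Q = 0.458, so δQ = 0.177 × 0.458 = 0.0808.

0.458 ± 0.0808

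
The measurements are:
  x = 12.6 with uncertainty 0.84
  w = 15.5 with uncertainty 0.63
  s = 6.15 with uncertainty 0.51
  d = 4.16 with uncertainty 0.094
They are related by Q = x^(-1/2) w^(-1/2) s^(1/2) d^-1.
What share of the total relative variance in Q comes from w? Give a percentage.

11.0%

(δQ/Q)² = (−½·δx/x)² + (−½·δw/w)² + (½·δs/s)² + (-1·δd/d)²
  x term: (-0.5×0.0667)² = 0.00111
  w term: (-0.5×0.0406)² = 0.000413
  s term: (0.5×0.0829)² = 0.00172
  d term: (-1×0.0226)² = 0.000511
Total = 0.00375. Share from w = 0.000413/0.00375 = 0.110.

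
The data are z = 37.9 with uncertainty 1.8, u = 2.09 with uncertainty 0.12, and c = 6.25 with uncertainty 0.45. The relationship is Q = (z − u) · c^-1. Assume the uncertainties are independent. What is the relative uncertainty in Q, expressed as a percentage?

Let w = z − u = 35.8. δw = √(δz² + δu²) = √(3.24 + 0.0144) = 1.80, so δw/w = 0.0504.
Q is then a monomial in w, c:
δQ/Q = √((δw/w)² + (-1·δc/c)²) = √(0.00254 + 0.00518) = 0.0879

8.79%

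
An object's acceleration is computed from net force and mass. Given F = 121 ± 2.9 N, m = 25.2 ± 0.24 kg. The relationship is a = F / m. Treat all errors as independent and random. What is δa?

0.124 m/s^2

Each factor contributes (exponent × relative error)² to (δa/a)²:
  (1·δF/F)² = (1×0.0240)² = 0.000574;  (-1·δm/m)² = (-1×0.00952)² = 9.07e-05
δa/a = √(0.000665) = 0.0258
a = 4.80 m/s^2, so δa = 0.0258 × 4.80 = 0.124 m/s^2.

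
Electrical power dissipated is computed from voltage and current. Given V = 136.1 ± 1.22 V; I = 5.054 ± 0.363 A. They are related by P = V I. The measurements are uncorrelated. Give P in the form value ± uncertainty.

687.8 ± 49.8 W

P is a product of powers, so relative uncertainties combine in quadrature:
  (1·δV/V)² = (1×0.00896)² = 8.04e-05;  (1·δI/I)² = (1×0.0718)² = 0.00516
δP/P = √(0.00524) = 0.0724
P = 687.8 W, so δP = 0.0724 × 687.8 = 49.8 W.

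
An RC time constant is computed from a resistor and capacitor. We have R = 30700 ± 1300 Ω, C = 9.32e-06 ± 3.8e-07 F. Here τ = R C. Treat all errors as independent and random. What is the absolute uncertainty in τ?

For a monomial τ ∝ R, C, fractional errors add in quadrature:
  (1·δR/R)² = (1×0.0423)² = 0.00179;  (1·δC/C)² = (1×0.0408)² = 0.00166
δτ/τ = √(0.00346) = 0.0588
τ = 0.286 s, so δτ = 0.0588 × 0.286 = 0.0168 s.

0.0168 s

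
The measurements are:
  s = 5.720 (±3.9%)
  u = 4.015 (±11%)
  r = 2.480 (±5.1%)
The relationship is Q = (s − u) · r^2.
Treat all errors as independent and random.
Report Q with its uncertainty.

10.49 ± 3.23

Let w = s − u = 1.705. δw = √(δs² + δu²) = √(0.0498 + 0.195) = 0.495, so δw/w = 0.290.
Q is then a monomial in w, r:
δQ/Q = √((δw/w)² + (2·δr/r)²) = √(0.0842 + 0.0104) = 0.308
Q = 10.49, so δQ = 0.308 × 10.49 = 3.23.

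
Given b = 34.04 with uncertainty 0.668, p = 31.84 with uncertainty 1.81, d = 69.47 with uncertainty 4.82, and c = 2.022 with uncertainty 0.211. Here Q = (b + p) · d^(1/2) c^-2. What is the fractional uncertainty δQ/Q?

0.214

Let u = b + p = 65.88. δu = √(δb² + δp²) = √(0.446 + 3.28) = 1.93, so δu/u = 0.0293.
Q is then a monomial in u, d, c:
δQ/Q = √((δu/u)² + (½·δd/d)² + (-2·δc/c)²) = √(0.000858 + 0.00120 + 0.0436) = 0.214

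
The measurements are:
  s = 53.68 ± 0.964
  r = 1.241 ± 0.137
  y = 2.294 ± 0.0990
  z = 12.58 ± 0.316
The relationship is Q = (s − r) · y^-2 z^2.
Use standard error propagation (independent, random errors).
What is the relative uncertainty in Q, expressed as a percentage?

10.2%

Let u = s − r = 52.44. δu = √(δs² + δr²) = √(0.929 + 0.0188) = 0.974, so δu/u = 0.0186.
Q is then a monomial in u, y, z:
δQ/Q = √((δu/u)² + (-2·δy/y)² + (2·δz/z)²) = √(0.000345 + 0.00745 + 0.00252) = 0.102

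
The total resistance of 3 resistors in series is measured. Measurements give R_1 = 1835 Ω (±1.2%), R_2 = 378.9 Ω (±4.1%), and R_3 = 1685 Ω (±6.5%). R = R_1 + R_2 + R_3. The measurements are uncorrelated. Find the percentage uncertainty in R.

Sums and differences: (δR)² = Σ (cᵢ δxᵢ)².
  (δR_1)² = 485;  (δR_2)² = 241;  (δR_3)² = 12000
δR = √(12700) = 113 Ω
R = 3899 Ω, so δR/R = 113/3899 = 0.0289.

2.89%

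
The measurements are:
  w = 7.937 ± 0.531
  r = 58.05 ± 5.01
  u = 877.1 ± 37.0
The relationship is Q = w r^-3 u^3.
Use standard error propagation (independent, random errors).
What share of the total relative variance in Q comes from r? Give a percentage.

76.6%

(δQ/Q)² = (1·δw/w)² + (-3·δr/r)² + (3·δu/u)²
  w term: (1×0.0669)² = 0.00448
  r term: (-3×0.0863)² = 0.0670
  u term: (3×0.0422)² = 0.0160
Total = 0.0875. Share from r = 0.0670/0.0875 = 0.766.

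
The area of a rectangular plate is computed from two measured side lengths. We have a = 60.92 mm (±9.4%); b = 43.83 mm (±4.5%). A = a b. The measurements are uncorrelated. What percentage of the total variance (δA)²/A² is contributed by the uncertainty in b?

(δA/A)² = (1·δa/a)² + (1·δb/b)²
  a term: (1×0.0940)² = 0.00884
  b term: (1×0.0450)² = 0.00202
Total = 0.0109. Share from b = 0.00202/0.0109 = 0.186.

18.6%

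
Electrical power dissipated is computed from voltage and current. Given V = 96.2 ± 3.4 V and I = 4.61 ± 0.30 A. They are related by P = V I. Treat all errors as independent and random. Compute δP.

Products/powers → add relative errors in quadrature, weighted by exponent:
  (1·δV/V)² = (1×0.0353)² = 0.00125;  (1·δI/I)² = (1×0.0651)² = 0.00423
δP/P = √(0.00548) = 0.0741
P = 443 W, so δP = 0.0741 × 443 = 32.8 W.

32.8 W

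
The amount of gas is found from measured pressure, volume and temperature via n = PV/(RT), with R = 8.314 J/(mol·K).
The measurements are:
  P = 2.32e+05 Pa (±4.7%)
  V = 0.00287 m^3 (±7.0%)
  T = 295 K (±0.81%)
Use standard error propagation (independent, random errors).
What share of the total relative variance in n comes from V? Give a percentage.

(δn/n)² = (1·δP/P)² + (1·δV/V)² + (-1·δT/T)²
  P term: (1×0.0470)² = 0.00221
  V term: (1×0.0700)² = 0.00490
  T term: (-1×0.00810)² = 6.56e-05
Total = 0.00717. Share from V = 0.00490/0.00717 = 0.683.

68.3%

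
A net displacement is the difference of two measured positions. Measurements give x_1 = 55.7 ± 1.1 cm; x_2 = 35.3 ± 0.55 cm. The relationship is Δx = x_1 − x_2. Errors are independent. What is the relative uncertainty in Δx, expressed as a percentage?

6.03%

Each term contributes (cᵢ δxᵢ)² to (δΔx)²:
  (δx_1)² = 1.21;  (δx_2)² = 0.303
δΔx = √(1.51) = 1.23 cm
Δx = 20.4 cm, so δΔx/Δx = 1.23/20.4 = 0.0603.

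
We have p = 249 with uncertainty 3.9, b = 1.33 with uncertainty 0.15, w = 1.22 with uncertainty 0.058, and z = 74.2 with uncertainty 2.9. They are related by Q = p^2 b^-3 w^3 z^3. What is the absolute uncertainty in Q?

Products/powers → add relative errors in quadrature, weighted by exponent:
  (2·δp/p)² = (2×0.0157)² = 0.000981;  (-3·δb/b)² = (-3×0.113)² = 0.114;  (3·δw/w)² = (3×0.0475)² = 0.0203;  (3·δz/z)² = (3×0.0391)² = 0.0137
δQ/Q = √(0.150) = 0.387
Q = 1.95e+10, so δQ = 0.387 × 1.95e+10 = 7.56e+09.

7.56e+09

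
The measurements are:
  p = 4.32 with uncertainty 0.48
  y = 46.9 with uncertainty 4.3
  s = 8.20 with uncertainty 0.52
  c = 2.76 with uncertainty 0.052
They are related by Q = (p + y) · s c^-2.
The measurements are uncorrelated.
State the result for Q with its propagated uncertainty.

Let u = p + y = 51.2. δu = √(δp² + δy²) = √(0.230 + 18.5) = 4.33, so δu/u = 0.0845.
Q is then a monomial in u, s, c:
δQ/Q = √((δu/u)² + (1·δs/s)² + (-2·δc/c)²) = √(0.00714 + 0.00402 + 0.00142) = 0.112
Q = 55.1, so δQ = 0.112 × 55.1 = 6.18.

55.1 ± 6.18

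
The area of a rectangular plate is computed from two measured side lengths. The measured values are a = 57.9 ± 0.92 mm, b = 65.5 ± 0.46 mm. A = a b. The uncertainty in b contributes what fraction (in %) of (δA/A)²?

16.3%

(δA/A)² = (1·δa/a)² + (1·δb/b)²
  a term: (1×0.0159)² = 0.000252
  b term: (1×0.00702)² = 4.93e-05
Total = 0.000302. Share from b = 4.93e-05/0.000302 = 0.163.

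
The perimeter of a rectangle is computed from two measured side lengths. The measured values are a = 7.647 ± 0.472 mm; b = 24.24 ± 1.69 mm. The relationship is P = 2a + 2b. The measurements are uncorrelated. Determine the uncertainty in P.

3.51 mm

P is a linear combination, so absolute uncertainties add in quadrature:
  (2·δa)² = 0.891;  (2·δb)² = 11.4
δP = √(12.3) = 3.51 mm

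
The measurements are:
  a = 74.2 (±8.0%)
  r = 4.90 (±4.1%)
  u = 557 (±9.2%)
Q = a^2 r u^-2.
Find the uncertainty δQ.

Q is a product of powers, so relative uncertainties combine in quadrature:
  (2·δa/a)² = (2×0.0800)² = 0.0256;  (1·δr/r)² = (1×0.0410)² = 0.00168;  (-2·δu/u)² = (-2×0.0920)² = 0.0339
δQ/Q = √(0.0611) = 0.247
Q = 0.0870, so δQ = 0.247 × 0.0870 = 0.0215.

0.0215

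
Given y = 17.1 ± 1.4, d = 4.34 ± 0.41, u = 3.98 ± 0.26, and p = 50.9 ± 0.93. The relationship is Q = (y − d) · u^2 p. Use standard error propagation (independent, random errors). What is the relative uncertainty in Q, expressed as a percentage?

17.5%

Let w = y − d = 12.8. δw = √(δy² + δd²) = √(1.96 + 0.168) = 1.46, so δw/w = 0.114.
Q is then a monomial in w, u, p:
δQ/Q = √((δw/w)² + (2·δu/u)² + (1·δp/p)²) = √(0.0131 + 0.0171 + 0.000334) = 0.175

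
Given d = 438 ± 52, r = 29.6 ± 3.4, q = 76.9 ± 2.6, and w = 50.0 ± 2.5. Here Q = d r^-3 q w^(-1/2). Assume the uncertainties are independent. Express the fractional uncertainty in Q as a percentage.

Relative error in a monomial: (δQ/Q)² = Σ (nᵢ · δxᵢ/xᵢ)².
  (1·δd/d)² = (1×0.119)² = 0.0141;  (-3·δr/r)² = (-3×0.115)² = 0.119;  (1·δq/q)² = (1×0.0338)² = 0.00114;  (−½·δw/w)² = (-0.5×0.0500)² = 0.000625
δQ/Q = √(0.135) = 0.367

36.7%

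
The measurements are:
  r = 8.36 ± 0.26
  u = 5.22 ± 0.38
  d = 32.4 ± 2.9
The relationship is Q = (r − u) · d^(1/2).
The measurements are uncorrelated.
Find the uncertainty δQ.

2.74

Let w = r − u = 3.14. δw = √(δr² + δu²) = √(0.0676 + 0.144) = 0.460, so δw/w = 0.147.
Q is then a monomial in w, d:
δQ/Q = √((δw/w)² + (½·δd/d)²) = √(0.0215 + 0.00200) = 0.153
Q = 17.9, so δQ = 0.153 × 17.9 = 2.74.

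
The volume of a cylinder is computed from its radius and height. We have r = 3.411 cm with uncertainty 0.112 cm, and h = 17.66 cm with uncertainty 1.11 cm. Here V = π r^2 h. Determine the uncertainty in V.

Products/powers → add relative errors in quadrature, weighted by exponent:
  (2·δr/r)² = (2×0.0328)² = 0.00431;  (1·δh/h)² = (1×0.0629)² = 0.00395
δV/V = √(0.00826) = 0.0909
V = 645.5 cm^3, so δV = 0.0909 × 645.5 = 58.7 cm^3.

58.7 cm^3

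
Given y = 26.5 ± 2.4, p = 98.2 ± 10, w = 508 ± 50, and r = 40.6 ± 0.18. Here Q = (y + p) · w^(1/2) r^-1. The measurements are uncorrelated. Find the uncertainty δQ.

Let u = y + p = 125. δu = √(δy² + δp²) = √(5.76 + 100) = 10.3, so δu/u = 0.0825.
Q is then a monomial in u, w, r:
δQ/Q = √((δu/u)² + (½·δw/w)² + (-1·δr/r)²) = √(0.00680 + 0.00242 + 1.97e-05) = 0.0961
Q = 69.2, so δQ = 0.0961 × 69.2 = 6.66.

6.66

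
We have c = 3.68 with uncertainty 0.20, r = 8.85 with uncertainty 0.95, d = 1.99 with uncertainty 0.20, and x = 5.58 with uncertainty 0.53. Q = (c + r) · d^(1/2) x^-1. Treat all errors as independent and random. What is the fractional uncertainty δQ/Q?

0.132

Let u = c + r = 12.5. δu = √(δc² + δr²) = √(0.0400 + 0.902) = 0.971, so δu/u = 0.0775.
Q is then a monomial in u, d, x:
δQ/Q = √((δu/u)² + (½·δd/d)² + (-1·δx/x)²) = √(0.00600 + 0.00253 + 0.00902) = 0.132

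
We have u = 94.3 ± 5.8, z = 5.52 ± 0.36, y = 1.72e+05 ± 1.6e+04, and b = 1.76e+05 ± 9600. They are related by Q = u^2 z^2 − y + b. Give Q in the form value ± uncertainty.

Let p = u^2·z^2 = 2.71e+05. δp/p = √((2·δu/u)² + (2·δz/z)²) = √(0.0151 + 0.0170) = 0.179, so δp = 48600.
Q = p − y + b: δQ = √(δp² + δy² + δb²) = √(2.36e+09 + 2.56e+08 + 9.22e+07) = 52000
Q = 2.75e+05.

(2.75 ± 0.520) × 10^5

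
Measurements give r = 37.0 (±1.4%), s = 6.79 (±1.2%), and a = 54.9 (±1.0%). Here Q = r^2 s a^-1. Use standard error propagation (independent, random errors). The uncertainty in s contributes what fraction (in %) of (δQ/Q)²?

(δQ/Q)² = (2·δr/r)² + (1·δs/s)² + (-1·δa/a)²
  r term: (2×0.0140)² = 0.000784
  s term: (1×0.0120)² = 0.000144
  a term: (-1×0.0100)² = 0.000100
Total = 0.00103. Share from s = 0.000144/0.00103 = 0.140.

14.0%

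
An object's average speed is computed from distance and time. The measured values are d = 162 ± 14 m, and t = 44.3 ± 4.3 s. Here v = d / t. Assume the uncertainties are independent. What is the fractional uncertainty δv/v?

0.130

Products/powers → add relative errors in quadrature, weighted by exponent:
  (1·δd/d)² = (1×0.0864)² = 0.00747;  (-1·δt/t)² = (-1×0.0971)² = 0.00942
δv/v = √(0.0169) = 0.130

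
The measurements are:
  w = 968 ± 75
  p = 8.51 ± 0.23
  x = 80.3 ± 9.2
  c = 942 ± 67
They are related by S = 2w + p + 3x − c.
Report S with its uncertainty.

Absolute uncertainties add in quadrature for a linear combination:
  (2·δw)² = 22500;  (δp)² = 0.0529;  (3·δx)² = 762;  (δc)² = 4490
δS = √(27800) = 167
S = 1240.

1240 ± 167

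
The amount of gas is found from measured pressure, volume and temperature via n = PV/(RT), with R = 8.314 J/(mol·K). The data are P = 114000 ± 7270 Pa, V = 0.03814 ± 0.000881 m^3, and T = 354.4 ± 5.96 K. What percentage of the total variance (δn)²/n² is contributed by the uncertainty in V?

10.9%

(δn/n)² = (1·δP/P)² + (1·δV/V)² + (-1·δT/T)²
  P term: (1×0.0638)² = 0.00407
  V term: (1×0.0231)² = 0.000534
  T term: (-1×0.0168)² = 0.000283
Total = 0.00488. Share from V = 0.000534/0.00488 = 0.109.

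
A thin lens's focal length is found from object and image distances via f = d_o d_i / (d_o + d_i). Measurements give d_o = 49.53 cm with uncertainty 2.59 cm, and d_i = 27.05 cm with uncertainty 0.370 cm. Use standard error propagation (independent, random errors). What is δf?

∂f/∂d_o = (d_i/(d_o+d_i))² = 0.125;  ∂f/∂d_i = (d_o/(d_o+d_i))² = 0.418
δf = √((∂f/∂d_o · δd_o)² + (∂f/∂d_i · δd_i)²) = √(0.104 + 0.0240) = 0.358 cm

0.358 cm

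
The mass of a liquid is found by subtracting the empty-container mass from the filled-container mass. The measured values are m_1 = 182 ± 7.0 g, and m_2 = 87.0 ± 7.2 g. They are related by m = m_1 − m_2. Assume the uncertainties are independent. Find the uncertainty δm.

For a sum/difference, combine absolute errors in quadrature:
  (δm_1)² = 49.0;  (δm_2)² = 51.8
δm = √(101) = 10.0 g

10.0 g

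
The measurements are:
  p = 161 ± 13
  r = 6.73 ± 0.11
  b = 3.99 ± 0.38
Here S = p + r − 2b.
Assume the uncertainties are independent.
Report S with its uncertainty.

Absolute uncertainties add in quadrature for a linear combination:
  (δp)² = 169;  (δr)² = 0.0121;  (2·δb)² = 0.578
δS = √(170) = 13.0
S = 160.

160 ± 13.0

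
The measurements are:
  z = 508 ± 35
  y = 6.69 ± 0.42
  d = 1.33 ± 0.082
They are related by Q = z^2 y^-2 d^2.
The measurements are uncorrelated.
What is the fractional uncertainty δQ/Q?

0.224

Relative error in a monomial: (δQ/Q)² = Σ (nᵢ · δxᵢ/xᵢ)².
  (2·δz/z)² = (2×0.0689)² = 0.0190;  (-2·δy/y)² = (-2×0.0628)² = 0.0158;  (2·δd/d)² = (2×0.0617)² = 0.0152
δQ/Q = √(0.0500) = 0.224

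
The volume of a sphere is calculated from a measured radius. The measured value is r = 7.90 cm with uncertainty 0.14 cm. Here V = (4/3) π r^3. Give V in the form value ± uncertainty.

Since V is a product/quotient, work with relative uncertainties:
  (3·δr/r)² = (3×0.0177)² = 0.00283
δV/V = √(0.00283) = 0.0532
V = 2070 cm^3, so δV = 0.0532 × 2070 = 110 cm^3.

2070 ± 110 cm^3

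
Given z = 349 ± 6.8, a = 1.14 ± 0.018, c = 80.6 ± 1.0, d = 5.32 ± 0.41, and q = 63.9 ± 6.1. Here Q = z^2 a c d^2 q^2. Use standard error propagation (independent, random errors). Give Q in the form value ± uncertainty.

Products/powers → add relative errors in quadrature, weighted by exponent:
  (2·δz/z)² = (2×0.0195)² = 0.00152;  (1·δa/a)² = (1×0.0158)² = 0.000249;  (1·δc/c)² = (1×0.0124)² = 0.000154;  (2·δd/d)² = (2×0.0771)² = 0.0238;  (2·δq/q)² = (2×0.0955)² = 0.0365
δQ/Q = √(0.0621) = 0.249
Q = 1.29e+12, so δQ = 0.249 × 1.29e+12 = 3.22e+11.

(1.29 ± 0.322) × 10^12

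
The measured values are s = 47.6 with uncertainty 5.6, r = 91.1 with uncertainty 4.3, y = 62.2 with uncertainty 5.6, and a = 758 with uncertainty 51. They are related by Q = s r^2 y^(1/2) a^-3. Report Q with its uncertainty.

For a monomial Q ∝ s, r^2, y^(1/2), a^-3, fractional errors add in quadrature:
  (1·δs/s)² = (1×0.118)² = 0.0138;  (2·δr/r)² = (2×0.0472)² = 0.00891;  (½·δy/y)² = (0.5×0.0900)² = 0.00203;  (-3·δa/a)² = (-3×0.0673)² = 0.0407
δQ/Q = √(0.0655) = 0.256
Q = 0.00715, so δQ = 0.256 × 0.00715 = 0.00183.

0.00715 ± 0.00183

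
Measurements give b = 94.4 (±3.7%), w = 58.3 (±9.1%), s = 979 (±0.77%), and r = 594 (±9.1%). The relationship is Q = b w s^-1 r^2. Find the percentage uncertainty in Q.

20.7%

Relative error in a monomial: (δQ/Q)² = Σ (nᵢ · δxᵢ/xᵢ)².
  (1·δb/b)² = (1×0.0370)² = 0.00137;  (1·δw/w)² = (1×0.0910)² = 0.00828;  (-1·δs/s)² = (-1×0.00770)² = 5.93e-05;  (2·δr/r)² = (2×0.0910)² = 0.0331
δQ/Q = √(0.0428) = 0.207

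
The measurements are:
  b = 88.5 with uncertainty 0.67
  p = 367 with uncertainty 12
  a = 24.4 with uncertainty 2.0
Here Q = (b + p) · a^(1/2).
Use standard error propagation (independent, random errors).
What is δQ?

110

Let u = b + p = 456. δu = √(δb² + δp²) = √(0.449 + 144) = 12.0, so δu/u = 0.0264.
Q is then a monomial in u, a:
δQ/Q = √((δu/u)² + (½·δa/a)²) = √(0.000696 + 0.00168) = 0.0487
Q = 2250, so δQ = 0.0487 × 2250 = 110.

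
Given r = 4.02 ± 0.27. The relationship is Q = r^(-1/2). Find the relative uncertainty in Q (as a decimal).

Q ∝ r^(-1/2), so δQ/Q = |−½| · δr/r = 0.5 × 0.0672 = 0.0336.

0.0336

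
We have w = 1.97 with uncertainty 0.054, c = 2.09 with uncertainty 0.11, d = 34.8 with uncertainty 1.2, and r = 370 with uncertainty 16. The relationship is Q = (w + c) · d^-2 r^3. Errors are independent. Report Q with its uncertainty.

Let u = w + c = 4.06. δu = √(δw² + δc²) = √(0.00292 + 0.0121) = 0.123, so δu/u = 0.0302.
Q is then a monomial in u, d, r:
δQ/Q = √((δu/u)² + (-2·δd/d)² + (3·δr/r)²) = √(0.000911 + 0.00476 + 0.0168) = 0.150
Q = 1.7e+05, so δQ = 0.150 × 1.7e+05 = 25500.

(1.70 ± 0.255) × 10^5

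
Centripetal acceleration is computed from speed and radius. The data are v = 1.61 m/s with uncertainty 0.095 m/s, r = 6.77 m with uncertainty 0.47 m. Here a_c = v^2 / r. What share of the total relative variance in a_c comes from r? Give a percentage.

25.7%

(δa_c/a_c)² = (2·δv/v)² + (-1·δr/r)²
  v term: (2×0.0590)² = 0.0139
  r term: (-1×0.0694)² = 0.00482
Total = 0.0187. Share from r = 0.00482/0.0187 = 0.257.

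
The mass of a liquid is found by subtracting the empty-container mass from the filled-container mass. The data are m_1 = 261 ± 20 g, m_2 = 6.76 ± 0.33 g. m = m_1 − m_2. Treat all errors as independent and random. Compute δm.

20.0 g

m is a linear combination, so absolute uncertainties add in quadrature:
  (δm_1)² = 400;  (δm_2)² = 0.109
δm = √(400) = 20.0 g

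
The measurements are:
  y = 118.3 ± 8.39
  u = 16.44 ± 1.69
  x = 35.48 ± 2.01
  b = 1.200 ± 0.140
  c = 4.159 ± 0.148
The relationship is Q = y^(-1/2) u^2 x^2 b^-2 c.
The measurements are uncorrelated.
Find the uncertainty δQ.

30200

Products/powers → add relative errors in quadrature, weighted by exponent:
  (−½·δy/y)² = (-0.5×0.0709)² = 0.00126;  (2·δu/u)² = (2×0.103)² = 0.0423;  (2·δx/x)² = (2×0.0567)² = 0.0128;  (-2·δb/b)² = (-2×0.117)² = 0.0544;  (1·δc/c)² = (1×0.0356)² = 0.00127
δQ/Q = √(0.112) = 0.335
Q = 90350, so δQ = 0.335 × 90350 = 30200.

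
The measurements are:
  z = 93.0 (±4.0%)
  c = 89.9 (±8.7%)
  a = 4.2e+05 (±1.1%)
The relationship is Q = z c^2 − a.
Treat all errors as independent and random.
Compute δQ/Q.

0.405

Let p = z·c^2 = 7.52e+05. δp/p = √((1·δz/z)² + (2·δc/c)²) = √(0.00160 + 0.0303) = 0.179, so δp = 1.34e+05.
Q = p − a: δQ = √(δp² + δa²) = √(1.8e+10 + 2.13e+07) = 1.34e+05
Q = 3.32e+05, so δQ/Q = 1.34e+05/3.32e+05 = 0.405.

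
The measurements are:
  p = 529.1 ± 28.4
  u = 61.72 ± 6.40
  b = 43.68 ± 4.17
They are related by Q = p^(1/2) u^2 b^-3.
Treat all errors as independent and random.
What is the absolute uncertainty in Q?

0.373

Products/powers → add relative errors in quadrature, weighted by exponent:
  (½·δp/p)² = (0.5×0.0537)² = 0.000720;  (2·δu/u)² = (2×0.104)² = 0.0430;  (-3·δb/b)² = (-3×0.0955)² = 0.0820
δQ/Q = √(0.126) = 0.355
Q = 1.051, so δQ = 0.355 × 1.051 = 0.373.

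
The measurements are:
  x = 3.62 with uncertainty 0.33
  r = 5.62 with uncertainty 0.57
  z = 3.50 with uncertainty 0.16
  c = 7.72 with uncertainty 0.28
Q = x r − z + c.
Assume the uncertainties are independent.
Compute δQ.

Let p = x·r = 20.3. δp/p = √((1·δx/x)² + (1·δr/r)²) = √(0.00831 + 0.0103) = 0.136, so δp = 2.77.
Q = p − z + c: δQ = √(δp² + δz² + δc²) = √(7.70 + 0.0256 + 0.0784) = 2.79

2.79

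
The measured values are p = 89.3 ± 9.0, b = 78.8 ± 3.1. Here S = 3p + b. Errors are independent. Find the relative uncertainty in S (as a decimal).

For a sum/difference, combine absolute errors in quadrature:
  (3·δp)² = 729;  (δb)² = 9.61
δS = √(739) = 27.2
S = 347, so δS/S = 27.2/347 = 0.0784.

0.0784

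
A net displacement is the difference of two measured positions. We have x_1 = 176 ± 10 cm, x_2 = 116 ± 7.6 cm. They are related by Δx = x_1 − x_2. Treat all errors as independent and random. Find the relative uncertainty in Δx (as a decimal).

0.209

For a sum/difference, combine absolute errors in quadrature:
  (δx_1)² = 100;  (δx_2)² = 57.8
δΔx = √(158) = 12.6 cm
Δx = 60.0 cm, so δΔx/Δx = 12.6/60.0 = 0.209.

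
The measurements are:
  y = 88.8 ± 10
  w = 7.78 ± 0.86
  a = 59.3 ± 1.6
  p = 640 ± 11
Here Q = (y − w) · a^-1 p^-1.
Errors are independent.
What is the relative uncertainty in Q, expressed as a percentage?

12.8%

Let u = y − w = 81.0. δu = √(δy² + δw²) = √(100 + 0.740) = 10.0, so δu/u = 0.124.
Q is then a monomial in u, a, p:
δQ/Q = √((δu/u)² + (-1·δa/a)² + (-1·δp/p)²) = √(0.0153 + 0.000728 + 0.000295) = 0.128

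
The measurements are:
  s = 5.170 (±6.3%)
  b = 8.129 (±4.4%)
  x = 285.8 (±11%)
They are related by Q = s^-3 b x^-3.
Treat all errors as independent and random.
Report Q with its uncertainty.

(2.520 ± 0.965) × 10^-9

Relative error in a monomial: (δQ/Q)² = Σ (nᵢ · δxᵢ/xᵢ)².
  (-3·δs/s)² = (-3×0.0630)² = 0.0357;  (1·δb/b)² = (1×0.0440)² = 0.00194;  (-3·δx/x)² = (-3×0.110)² = 0.109
δQ/Q = √(0.147) = 0.383
Q = 2.52e-09, so δQ = 0.383 × 2.52e-09 = 9.65e-10.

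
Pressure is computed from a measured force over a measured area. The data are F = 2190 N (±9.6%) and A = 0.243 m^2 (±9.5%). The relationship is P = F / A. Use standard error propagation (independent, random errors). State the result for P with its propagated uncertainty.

Since P is a product/quotient, work with relative uncertainties:
  (1·δF/F)² = (1×0.0960)² = 0.00922;  (-1·δA/A)² = (-1×0.0950)² = 0.00903
δP/P = √(0.0182) = 0.135
P = 9010 Pa, so δP = 0.135 × 9010 = 1220 Pa.

9010 ± 1220 Pa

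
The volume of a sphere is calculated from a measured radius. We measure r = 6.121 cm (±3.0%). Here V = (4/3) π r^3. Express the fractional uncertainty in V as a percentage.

V ∝ r^3, so δV/V = |3| · δr/r = 3 × 0.0300 = 0.0900.

9.00%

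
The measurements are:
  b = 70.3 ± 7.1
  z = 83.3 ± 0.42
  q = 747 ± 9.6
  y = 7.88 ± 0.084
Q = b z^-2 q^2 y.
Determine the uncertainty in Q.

Q is a product of powers, so relative uncertainties combine in quadrature:
  (1·δb/b)² = (1×0.101)² = 0.0102;  (-2·δz/z)² = (-2×0.00504)² = 0.000102;  (2·δq/q)² = (2×0.0129)² = 0.000661;  (1·δy/y)² = (1×0.0107)² = 0.000114
δQ/Q = √(0.0111) = 0.105
Q = 44500, so δQ = 0.105 × 44500 = 4690.

4690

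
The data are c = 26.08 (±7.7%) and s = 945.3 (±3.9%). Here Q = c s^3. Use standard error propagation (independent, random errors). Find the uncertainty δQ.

3.09e+09

Products/powers → add relative errors in quadrature, weighted by exponent:
  (1·δc/c)² = (1×0.0770)² = 0.00593;  (3·δs/s)² = (3×0.0390)² = 0.0137
δQ/Q = √(0.0196) = 0.140
Q = 2.203e+10, so δQ = 0.140 × 2.203e+10 = 3.09e+09.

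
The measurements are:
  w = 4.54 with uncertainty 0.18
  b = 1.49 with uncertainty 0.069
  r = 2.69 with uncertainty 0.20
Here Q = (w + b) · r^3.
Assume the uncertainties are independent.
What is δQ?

Let u = w + b = 6.03. δu = √(δw² + δb²) = √(0.0324 + 0.00476) = 0.193, so δu/u = 0.0320.
Q is then a monomial in u, r:
δQ/Q = √((δu/u)² + (3·δr/r)²) = √(0.00102 + 0.0498) = 0.225
Q = 117, so δQ = 0.225 × 117 = 26.4.

26.4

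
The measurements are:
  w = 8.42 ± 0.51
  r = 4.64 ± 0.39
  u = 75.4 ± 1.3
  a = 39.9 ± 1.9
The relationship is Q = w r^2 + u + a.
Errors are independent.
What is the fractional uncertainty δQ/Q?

0.109

Let p = w·r^2 = 181. δp/p = √((1·δw/w)² + (2·δr/r)²) = √(0.00367 + 0.0283) = 0.179, so δp = 32.4.
Q = p + u + a: δQ = √(δp² + δu² + δa²) = √(1050 + 1.69 + 3.61) = 32.5
Q = 297, so δQ/Q = 32.5/297 = 0.109.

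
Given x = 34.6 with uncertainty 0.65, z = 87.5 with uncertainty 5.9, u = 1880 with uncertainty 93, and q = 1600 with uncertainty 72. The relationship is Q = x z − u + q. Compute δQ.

Let p = x·z = 3030. δp/p = √((1·δx/x)² + (1·δz/z)²) = √(0.000353 + 0.00455) = 0.0700, so δp = 212.
Q = p − u + q: δQ = √(δp² + δu² + δq²) = √(44900 + 8650 + 5180) = 242

242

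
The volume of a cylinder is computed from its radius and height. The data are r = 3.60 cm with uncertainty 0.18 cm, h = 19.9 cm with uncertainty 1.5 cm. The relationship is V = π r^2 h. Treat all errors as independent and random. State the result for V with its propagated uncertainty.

V is a product of powers, so relative uncertainties combine in quadrature:
  (2·δr/r)² = (2×0.0500)² = 0.0100;  (1·δh/h)² = (1×0.0754)² = 0.00568
δV/V = √(0.0157) = 0.125
V = 810 cm^3, so δV = 0.125 × 810 = 101 cm^3.

810 ± 101 cm^3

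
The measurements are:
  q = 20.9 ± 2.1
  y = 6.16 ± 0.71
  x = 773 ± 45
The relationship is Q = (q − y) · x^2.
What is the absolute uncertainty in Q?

Let u = q − y = 14.7. δu = √(δq² + δy²) = √(4.41 + 0.504) = 2.22, so δu/u = 0.150.
Q is then a monomial in u, x:
δQ/Q = √((δu/u)² + (2·δx/x)²) = √(0.0226 + 0.0136) = 0.190
Q = 8.81e+06, so δQ = 0.190 × 8.81e+06 = 1.68e+06.

1.68e+06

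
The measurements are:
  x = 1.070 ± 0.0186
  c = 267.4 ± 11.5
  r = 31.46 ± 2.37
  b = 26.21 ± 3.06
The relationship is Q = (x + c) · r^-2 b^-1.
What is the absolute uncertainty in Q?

0.00202

Let u = x + c = 268.5. δu = √(δx² + δc²) = √(0.000346 + 132) = 11.5, so δu/u = 0.0428.
Q is then a monomial in u, r, b:
δQ/Q = √((δu/u)² + (-2·δr/r)² + (-1·δb/b)²) = √(0.00183 + 0.0227 + 0.0136) = 0.195
Q = 0.01035, so δQ = 0.195 × 0.01035 = 0.00202.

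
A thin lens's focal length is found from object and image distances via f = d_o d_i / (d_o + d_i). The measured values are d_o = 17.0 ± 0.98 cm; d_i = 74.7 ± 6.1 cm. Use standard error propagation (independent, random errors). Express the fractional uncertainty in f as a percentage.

∂f/∂d_o = (d_i/(d_o+d_i))² = 0.664;  ∂f/∂d_i = (d_o/(d_o+d_i))² = 0.0344
δf = √((∂f/∂d_o · δd_o)² + (∂f/∂d_i · δd_i)²) = √(0.423 + 0.0440) = 0.683 cm
f = 13.8 cm, so δf/f = 0.683/13.8 = 0.0493.

4.93%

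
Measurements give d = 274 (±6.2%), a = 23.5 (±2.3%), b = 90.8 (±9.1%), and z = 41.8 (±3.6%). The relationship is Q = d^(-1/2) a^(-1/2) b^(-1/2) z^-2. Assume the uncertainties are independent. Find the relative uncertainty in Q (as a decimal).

0.0914

Relative error in a monomial: (δQ/Q)² = Σ (nᵢ · δxᵢ/xᵢ)².
  (−½·δd/d)² = (-0.5×0.0620)² = 0.000961;  (−½·δa/a)² = (-0.5×0.0230)² = 0.000132;  (−½·δb/b)² = (-0.5×0.0910)² = 0.00207;  (-2·δz/z)² = (-2×0.0360)² = 0.00518
δQ/Q = √(0.00835) = 0.0914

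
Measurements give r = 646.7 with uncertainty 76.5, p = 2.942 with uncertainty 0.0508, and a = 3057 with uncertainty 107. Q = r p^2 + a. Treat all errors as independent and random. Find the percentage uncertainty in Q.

8.07%

Let w = r·p^2 = 5597. δw/w = √((1·δr/r)² + (2·δp/p)²) = √(0.0140 + 0.00119) = 0.123, so δw = 690.
Q = w + a: δQ = √(δw² + δa²) = √(4.76e+05 + 11400) = 698
Q = 8654, so δQ/Q = 698/8654 = 0.0807.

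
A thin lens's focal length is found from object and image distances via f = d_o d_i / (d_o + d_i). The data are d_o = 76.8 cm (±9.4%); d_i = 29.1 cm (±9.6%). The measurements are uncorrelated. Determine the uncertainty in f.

∂f/∂d_o = (d_i/(d_o+d_i))² = 0.0755;  ∂f/∂d_i = (d_o/(d_o+d_i))² = 0.526
δf = √((∂f/∂d_o · δd_o)² + (∂f/∂d_i · δd_i)²) = √(0.297 + 2.16) = 1.57 cm

1.57 cm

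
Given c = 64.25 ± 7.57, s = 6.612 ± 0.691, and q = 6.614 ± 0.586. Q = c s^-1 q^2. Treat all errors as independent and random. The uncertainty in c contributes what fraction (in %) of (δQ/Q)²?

(δQ/Q)² = (1·δc/c)² + (-1·δs/s)² + (2·δq/q)²
  c term: (1×0.118)² = 0.0139
  s term: (-1×0.105)² = 0.0109
  q term: (2×0.0886)² = 0.0314
Total = 0.0562. Share from c = 0.0139/0.0562 = 0.247.

24.7%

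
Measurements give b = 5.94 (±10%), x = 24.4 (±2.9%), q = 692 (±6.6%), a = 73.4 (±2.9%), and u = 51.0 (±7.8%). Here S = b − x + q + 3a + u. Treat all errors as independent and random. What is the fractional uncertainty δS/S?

0.0490

S is a linear combination, so absolute uncertainties add in quadrature:
  (δb)² = 0.353;  (δx)² = 0.501;  (δq)² = 2090;  (3·δa)² = 40.8;  (δu)² = 15.8
δS = √(2140) = 46.3
S = 945, so δS/S = 46.3/945 = 0.0490.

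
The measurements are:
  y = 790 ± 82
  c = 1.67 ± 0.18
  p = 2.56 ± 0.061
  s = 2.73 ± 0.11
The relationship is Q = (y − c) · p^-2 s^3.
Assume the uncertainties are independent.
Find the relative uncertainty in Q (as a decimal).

0.166

Let u = y − c = 788. δu = √(δy² + δc²) = √(6720 + 0.0324) = 82.0, so δu/u = 0.104.
Q is then a monomial in u, p, s:
δQ/Q = √((δu/u)² + (-2·δp/p)² + (3·δs/s)²) = √(0.0108 + 0.00227 + 0.0146) = 0.166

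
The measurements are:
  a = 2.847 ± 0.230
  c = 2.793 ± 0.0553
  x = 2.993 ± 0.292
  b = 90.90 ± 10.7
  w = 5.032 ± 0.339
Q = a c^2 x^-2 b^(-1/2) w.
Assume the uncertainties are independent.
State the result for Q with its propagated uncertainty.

Relative error in a monomial: (δQ/Q)² = Σ (nᵢ · δxᵢ/xᵢ)².
  (1·δa/a)² = (1×0.0808)² = 0.00653;  (2·δc/c)² = (2×0.0198)² = 0.00157;  (-2·δx/x)² = (-2×0.0976)² = 0.0381;  (−½·δb/b)² = (-0.5×0.118)² = 0.00346;  (1·δw/w)² = (1×0.0674)² = 0.00454
δQ/Q = √(0.0542) = 0.233
Q = 1.309, so δQ = 0.233 × 1.309 = 0.305.

1.309 ± 0.305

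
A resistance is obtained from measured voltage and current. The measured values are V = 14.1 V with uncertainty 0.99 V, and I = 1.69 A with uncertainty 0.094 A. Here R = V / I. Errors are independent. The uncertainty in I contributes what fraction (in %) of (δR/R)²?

38.6%

(δR/R)² = (1·δV/V)² + (-1·δI/I)²
  V term: (1×0.0702)² = 0.00493
  I term: (-1×0.0556)² = 0.00309
Total = 0.00802. Share from I = 0.00309/0.00802 = 0.386.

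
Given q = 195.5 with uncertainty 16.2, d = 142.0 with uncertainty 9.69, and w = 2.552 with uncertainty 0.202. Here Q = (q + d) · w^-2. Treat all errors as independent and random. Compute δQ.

Let u = q + d = 337.5. δu = √(δq² + δd²) = √(262 + 93.9) = 18.9, so δu/u = 0.0559.
Q is then a monomial in u, w:
δQ/Q = √((δu/u)² + (-2·δw/w)²) = √(0.00313 + 0.0251) = 0.168
Q = 51.82, so δQ = 0.168 × 51.82 = 8.70.

8.70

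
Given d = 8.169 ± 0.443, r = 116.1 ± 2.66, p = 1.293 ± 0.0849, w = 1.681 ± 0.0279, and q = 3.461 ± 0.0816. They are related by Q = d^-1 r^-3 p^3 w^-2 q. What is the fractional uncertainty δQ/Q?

0.219

Q is a product of powers, so relative uncertainties combine in quadrature:
  (-1·δd/d)² = (-1×0.0542)² = 0.00294;  (-3·δr/r)² = (-3×0.0229)² = 0.00472;  (3·δp/p)² = (3×0.0657)² = 0.0388;  (-2·δw/w)² = (-2×0.0166)² = 0.00110;  (1·δq/q)² = (1×0.0236)² = 0.000556
δQ/Q = √(0.0481) = 0.219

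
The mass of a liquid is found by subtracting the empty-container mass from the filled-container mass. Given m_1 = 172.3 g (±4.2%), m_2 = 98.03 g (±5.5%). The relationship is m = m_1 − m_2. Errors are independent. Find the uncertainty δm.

9.02 g

For a sum/difference, combine absolute errors in quadrature:
  (δm_1)² = 52.4;  (δm_2)² = 29.1
δm = √(81.4) = 9.02 g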